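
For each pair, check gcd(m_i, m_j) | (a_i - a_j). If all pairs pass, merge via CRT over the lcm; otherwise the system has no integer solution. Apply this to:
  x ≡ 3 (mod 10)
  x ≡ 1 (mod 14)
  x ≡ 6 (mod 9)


Moduli 10, 14, 9 are not pairwise coprime, so CRT works modulo lcm(m_i) when all pairwise compatibility conditions hold.
Pairwise compatibility: gcd(m_i, m_j) must divide a_i - a_j for every pair.
Merge one congruence at a time:
  Start: x ≡ 3 (mod 10).
  Combine with x ≡ 1 (mod 14): gcd(10, 14) = 2; 1 - 3 = -2, which IS divisible by 2, so compatible.
    Write x = 3 + 10·t and substitute into x ≡ 1 (mod 14): 10·t ≡ 1 − 3 = -2 (mod 14).
    Divide the congruence (and modulus) by g = 2: 5·t ≡ -1 (mod 7).
    Reduce coefficients mod 7: 5·t ≡ 6 (mod 7).
    The inverse of 5 mod 7 is 3 (since 5·3 = 15 = 2·7 + 1), so t ≡ 3·6 = 18 ≡ 4 (mod 7).
    Then x = 3 + 10·4 = 43, valid modulo lcm(10, 14) = 70: x ≡ 43 (mod 70).
  Combine with x ≡ 6 (mod 9): gcd(70, 9) = 1; 6 - 43 = -37, which IS divisible by 1, so compatible.
    Write x = 43 + 70·t and substitute into x ≡ 6 (mod 9): 70·t ≡ 6 − 43 = -37 (mod 9).
    Reduce coefficients mod 9: 7·t ≡ 8 (mod 9).
    The inverse of 7 mod 9 is 4 (since 7·4 = 28 = 3·9 + 1), so t ≡ 4·8 = 32 ≡ 5 (mod 9).
    Then x = 43 + 70·5 = 393, valid modulo lcm(70, 9) = 630: x ≡ 393 (mod 630).
Verify: 393 mod 10 = 3, 393 mod 14 = 1, 393 mod 9 = 6.

x ≡ 393 (mod 630).


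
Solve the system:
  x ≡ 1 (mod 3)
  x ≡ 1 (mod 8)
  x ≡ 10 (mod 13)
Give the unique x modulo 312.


Moduli 3, 8, 13 are pairwise coprime; by CRT there is a unique solution modulo M = 3 · 8 · 13 = 312.
Solve pairwise, accumulating the modulus:
  Start with x ≡ 1 (mod 3).
  Combine with x ≡ 1 (mod 8): since gcd(3, 8) = 1, we get a unique residue mod 24.
    Write x = 1 + 3·t and substitute into x ≡ 1 (mod 8): 3·t ≡ 1 − 1 = 0 (mod 8).
    The inverse of 3 mod 8 is 3 (since 3·3 = 9 = 1·8 + 1), so t ≡ 3·0 = 0 ≡ 0 (mod 8).
    Then x = 1 + 3·0 = 1, valid modulo lcm(3, 8) = 24: x ≡ 1 (mod 24).
  Combine with x ≡ 10 (mod 13): since gcd(24, 13) = 1, we get a unique residue mod 312.
    Write x = 1 + 24·t and substitute into x ≡ 10 (mod 13): 24·t ≡ 10 − 1 = 9 (mod 13).
    Reduce coefficients mod 13: 11·t ≡ 9 (mod 13).
    The inverse of 11 mod 13 is 6 (since 11·6 = 66 = 5·13 + 1), so t ≡ 6·9 = 54 ≡ 2 (mod 13).
    Then x = 1 + 24·2 = 49, valid modulo lcm(24, 13) = 312: x ≡ 49 (mod 312).
Verify: 49 mod 3 = 1 ✓, 49 mod 8 = 1 ✓, 49 mod 13 = 10 ✓.

x ≡ 49 (mod 312).


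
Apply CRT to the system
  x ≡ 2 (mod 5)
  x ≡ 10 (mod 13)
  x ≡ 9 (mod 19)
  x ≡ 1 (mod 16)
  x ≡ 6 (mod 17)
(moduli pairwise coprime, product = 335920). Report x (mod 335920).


Product of moduli M = 5 · 13 · 19 · 16 · 17 = 335920.
Merge one congruence at a time:
  Start: x ≡ 2 (mod 5).
  Combine with x ≡ 10 (mod 13); new modulus lcm = 65.
    Write x = 2 + 5·t and substitute into x ≡ 10 (mod 13): 5·t ≡ 10 − 2 = 8 (mod 13).
    The inverse of 5 mod 13 is 8 (since 5·8 = 40 = 3·13 + 1), so t ≡ 8·8 = 64 ≡ 12 (mod 13).
    Then x = 2 + 5·12 = 62, valid modulo lcm(5, 13) = 65: x ≡ 62 (mod 65).
  Combine with x ≡ 9 (mod 19); new modulus lcm = 1235.
    Write x = 62 + 65·t and substitute into x ≡ 9 (mod 19): 65·t ≡ 9 − 62 = -53 (mod 19).
    Reduce coefficients mod 19: 8·t ≡ 4 (mod 19).
    The inverse of 8 mod 19 is 12 (since 8·12 = 96 = 5·19 + 1), so t ≡ 12·4 = 48 ≡ 10 (mod 19).
    Then x = 62 + 65·10 = 712, valid modulo lcm(65, 19) = 1235: x ≡ 712 (mod 1235).
  Combine with x ≡ 1 (mod 16); new modulus lcm = 19760.
    Write x = 712 + 1235·t and substitute into x ≡ 1 (mod 16): 1235·t ≡ 1 − 712 = -711 (mod 16).
    Reduce coefficients mod 16: 3·t ≡ 9 (mod 16).
    The inverse of 3 mod 16 is 11 (since 3·11 = 33 = 2·16 + 1), so t ≡ 11·9 = 99 ≡ 3 (mod 16).
    Then x = 712 + 1235·3 = 4417, valid modulo lcm(1235, 16) = 19760: x ≡ 4417 (mod 19760).
  Combine with x ≡ 6 (mod 17); new modulus lcm = 335920.
    Write x = 4417 + 19760·t and substitute into x ≡ 6 (mod 17): 19760·t ≡ 6 − 4417 = -4411 (mod 17).
    Reduce coefficients mod 17: 6·t ≡ 9 (mod 17).
    The inverse of 6 mod 17 is 3 (since 6·3 = 18 = 1·17 + 1), so t ≡ 3·9 = 27 ≡ 10 (mod 17).
    Then x = 4417 + 19760·10 = 202017, valid modulo lcm(19760, 17) = 335920: x ≡ 202017 (mod 335920).
Verify against each original: 202017 mod 5 = 2, 202017 mod 13 = 10, 202017 mod 19 = 9, 202017 mod 16 = 1, 202017 mod 17 = 6.

x ≡ 202017 (mod 335920).


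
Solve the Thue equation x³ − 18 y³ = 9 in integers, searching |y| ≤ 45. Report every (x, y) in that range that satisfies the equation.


The equation is x³ - 18y³ = 9. For fixed y, x³ = 18·y³ + 9, so a solution requires the RHS to be a perfect cube.
Strategy: iterate y from -45 to 45, compute RHS = 18·y³ + 9, and check whether it is a (positive or negative) perfect cube.
Check small values of y:
  y = 0: RHS = 9 is not a perfect cube.
  y = 1: RHS = 27 = (3)³ ⇒ x = 3 works.
  y = -1: RHS = -9 is not a perfect cube.
  y = 2: RHS = 153 is not a perfect cube.
  y = -2: RHS = -135 is not a perfect cube.
  y = 3: RHS = 495 is not a perfect cube.
  y = -3: RHS = -477 is not a perfect cube.
Continuing the search up to |y| = 45 finds no further solutions beyond those listed.
Collected solutions: (3, 1).

Solutions (with |y| ≤ 45): (3, 1).


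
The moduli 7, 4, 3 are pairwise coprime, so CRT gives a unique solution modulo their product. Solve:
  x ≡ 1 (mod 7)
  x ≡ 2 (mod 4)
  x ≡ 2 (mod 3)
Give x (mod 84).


Moduli 7, 4, 3 are pairwise coprime; by CRT there is a unique solution modulo M = 7 · 4 · 3 = 84.
Solve pairwise, accumulating the modulus:
  Start with x ≡ 1 (mod 7).
  Combine with x ≡ 2 (mod 4): since gcd(7, 4) = 1, we get a unique residue mod 28.
    Write x = 1 + 7·t and substitute into x ≡ 2 (mod 4): 7·t ≡ 2 − 1 = 1 (mod 4).
    Reduce coefficients mod 4: 3·t ≡ 1 (mod 4).
    The inverse of 3 mod 4 is 3 (since 3·3 = 9 = 2·4 + 1), so t ≡ 3·1 = 3 ≡ 3 (mod 4).
    Then x = 1 + 7·3 = 22, valid modulo lcm(7, 4) = 28: x ≡ 22 (mod 28).
  Combine with x ≡ 2 (mod 3): since gcd(28, 3) = 1, we get a unique residue mod 84.
    Write x = 22 + 28·t and substitute into x ≡ 2 (mod 3): 28·t ≡ 2 − 22 = -20 (mod 3).
    Reduce coefficients mod 3: 1·t ≡ 1 (mod 3).
    So t ≡ 1 (mod 3).
    Then x = 22 + 28·1 = 50, valid modulo lcm(28, 3) = 84: x ≡ 50 (mod 84).
Verify: 50 mod 7 = 1 ✓, 50 mod 4 = 2 ✓, 50 mod 3 = 2 ✓.

x ≡ 50 (mod 84).


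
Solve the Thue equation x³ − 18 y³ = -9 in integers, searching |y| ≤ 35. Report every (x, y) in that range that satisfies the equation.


The equation is x³ - 18y³ = -9. For fixed y, x³ = 18·y³ − 9, so a solution requires the RHS to be a perfect cube.
Strategy: iterate y from -35 to 35, compute RHS = 18·y³ − 9, and check whether it is a (positive or negative) perfect cube.
Check small values of y:
  y = 0: RHS = -9 is not a perfect cube.
  y = 1: RHS = 9 is not a perfect cube.
  y = -1: RHS = -27 = (-3)³ ⇒ x = -3 works.
  y = 2: RHS = 135 is not a perfect cube.
  y = -2: RHS = -153 is not a perfect cube.
  y = 3: RHS = 477 is not a perfect cube.
  y = -3: RHS = -495 is not a perfect cube.
Continuing the search up to |y| = 35 finds no further solutions beyond those listed.
Collected solutions: (-3, -1).

Solutions (with |y| ≤ 35): (-3, -1).


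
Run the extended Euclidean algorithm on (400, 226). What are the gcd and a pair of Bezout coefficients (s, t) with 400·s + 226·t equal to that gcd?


Euclidean algorithm on (400, 226) — divide until remainder is 0:
  400 = 1 · 226 + 174
  226 = 1 · 174 + 52
  174 = 3 · 52 + 18
  52 = 2 · 18 + 16
  18 = 1 · 16 + 2
  16 = 8 · 2 + 0
gcd(400, 226) = 2.
Track Bezout coefficients alongside the remainders: start with r₀ = 400 = a·1 + b·0 (s = 1, t = 0) and r₁ = 226 = a·0 + b·1 (s = 0, t = 1); each new remainder r_{k+1} = r_{k-1} − q_k·r_k inherits s_{k+1} = s_{k-1} − q_k·s_k, t_{k+1} = t_{k-1} − q_k·t_k, so r_k = a·s_k + b·t_k at every step:
  q = 1: r = 174, s = 1 − 1·0 = 1, t = 0 − 1·1 = -1  (check: 400·1 + 226·(-1) = 174)
  q = 1: r = 52, s = 0 − 1·1 = -1, t = 1 − 1·(-1) = 2  (check: 400·(-1) + 226·2 = 52)
  q = 3: r = 18, s = 1 − 3·(-1) = 4, t = -1 − 3·2 = -7  (check: 400·4 + 226·(-7) = 18)
  q = 2: r = 16, s = -1 − 2·4 = -9, t = 2 − 2·(-7) = 16  (check: 400·(-9) + 226·16 = 16)
  q = 1: r = 2, s = 4 − 1·(-9) = 13, t = -7 − 1·16 = -23  (check: 400·13 + 226·(-23) = 2)
The row with r = 2 (the gcd) gives the Bezout coefficients s = 13, t = -23.
Result: 400 · (13) + 226 · (-23) = 2.

gcd(400, 226) = 2; s = 13, t = -23 (check: 400·13 + 226·(-23) = 2).


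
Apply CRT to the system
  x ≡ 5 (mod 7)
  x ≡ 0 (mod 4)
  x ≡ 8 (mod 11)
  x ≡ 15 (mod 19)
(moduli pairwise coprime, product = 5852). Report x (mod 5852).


Product of moduli M = 7 · 4 · 11 · 19 = 5852.
Merge one congruence at a time:
  Start: x ≡ 5 (mod 7).
  Combine with x ≡ 0 (mod 4); new modulus lcm = 28.
    Write x = 5 + 7·t and substitute into x ≡ 0 (mod 4): 7·t ≡ 0 − 5 = -5 (mod 4).
    Reduce coefficients mod 4: 3·t ≡ 3 (mod 4).
    The inverse of 3 mod 4 is 3 (since 3·3 = 9 = 2·4 + 1), so t ≡ 3·3 = 9 ≡ 1 (mod 4).
    Then x = 5 + 7·1 = 12, valid modulo lcm(7, 4) = 28: x ≡ 12 (mod 28).
  Combine with x ≡ 8 (mod 11); new modulus lcm = 308.
    Write x = 12 + 28·t and substitute into x ≡ 8 (mod 11): 28·t ≡ 8 − 12 = -4 (mod 11).
    Reduce coefficients mod 11: 6·t ≡ 7 (mod 11).
    The inverse of 6 mod 11 is 2 (since 6·2 = 12 = 1·11 + 1), so t ≡ 2·7 = 14 ≡ 3 (mod 11).
    Then x = 12 + 28·3 = 96, valid modulo lcm(28, 11) = 308: x ≡ 96 (mod 308).
  Combine with x ≡ 15 (mod 19); new modulus lcm = 5852.
    Write x = 96 + 308·t and substitute into x ≡ 15 (mod 19): 308·t ≡ 15 − 96 = -81 (mod 19).
    Reduce coefficients mod 19: 4·t ≡ 14 (mod 19).
    The inverse of 4 mod 19 is 5 (since 4·5 = 20 = 1·19 + 1), so t ≡ 5·14 = 70 ≡ 13 (mod 19).
    Then x = 96 + 308·13 = 4100, valid modulo lcm(308, 19) = 5852: x ≡ 4100 (mod 5852).
Verify against each original: 4100 mod 7 = 5, 4100 mod 4 = 0, 4100 mod 11 = 8, 4100 mod 19 = 15.

x ≡ 4100 (mod 5852).


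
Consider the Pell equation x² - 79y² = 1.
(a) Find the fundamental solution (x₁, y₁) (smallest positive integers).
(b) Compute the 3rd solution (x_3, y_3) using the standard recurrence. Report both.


Step 1: Find the fundamental solution (x₁, y₁) of x² - 79y² = 1.
  Expand √79 as a continued fraction. a₀ = ⌊√79⌋ = 8; iterate m_{k+1} = d_k·a_k − m_k, d_{k+1} = (79 − m_{k+1}²)/d_k, a_{k+1} = ⌊(a₀ + m_{k+1})/d_{k+1}⌋ (starting m₀ = 0, d₀ = 1), with convergents p_k = a_k·p_{k-1} + p_{k-2}, q_k = a_k·q_{k-1} + q_{k-2} (p₋₁ = 1, q₋₁ = 0):
  k = 0: a₀ = 8; p₀/q₀ = 8/1; p₀² − 79·q₀² = 64 − 79 = -15.
  k = 1: m = 8, d = 15, a = ⌊(8 + 8)/15⌋ = 1; p/q = (1·8 + 1)/(1·1 + 0) = 9/1; p² − 79·q² = 81 − 79 = 2.
  k = 2: m = 7, d = 2, a = ⌊(8 + 7)/2⌋ = 7; p/q = (7·9 + 8)/(7·1 + 1) = 71/8; p² − 79·q² = 5041 − 5056 = -15.
  k = 3: m = 7, d = 15, a = ⌊(8 + 7)/15⌋ = 1; p/q = (1·71 + 9)/(1·8 + 1) = 80/9; p² − 79·q² = 6400 − 6399 = 1.
  The first convergent with p² − 79·q² = 1 gives the fundamental solution (x₁, y₁) = (80, 9).
Step 2: Apply the recurrence (x_{n+1}, y_{n+1}) = (x₁x_n + 79y₁y_n, x₁y_n + y₁x_n) repeatedly.
  From (x_1, y_1) = (80, 9): x_2 = 80·80 + 79·9·9 = 12799; y_2 = 80·9 + 9·80 = 1440.
  From (x_2, y_2) = (12799, 1440): x_3 = 80·12799 + 79·9·1440 = 2047760; y_3 = 80·1440 + 9·12799 = 230391.
Step 3: Verify x_3² - 79·y_3² = 4193321017600 - 4193321017599 = 1 (should be 1). ✓

(x_1, y_1) = (80, 9); (x_3, y_3) = (2047760, 230391).


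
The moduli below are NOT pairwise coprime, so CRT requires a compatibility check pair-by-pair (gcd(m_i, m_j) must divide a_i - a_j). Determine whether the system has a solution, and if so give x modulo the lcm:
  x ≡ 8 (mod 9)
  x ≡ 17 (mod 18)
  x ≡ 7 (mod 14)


Moduli 9, 18, 14 are not pairwise coprime, so CRT works modulo lcm(m_i) when all pairwise compatibility conditions hold.
Pairwise compatibility: gcd(m_i, m_j) must divide a_i - a_j for every pair.
Merge one congruence at a time:
  Start: x ≡ 8 (mod 9).
  Combine with x ≡ 17 (mod 18): gcd(9, 18) = 9; 17 - 8 = 9, which IS divisible by 9, so compatible.
    Write x = 8 + 9·t and substitute into x ≡ 17 (mod 18): 9·t ≡ 17 − 8 = 9 (mod 18).
    Divide the congruence (and modulus) by g = 9: 1·t ≡ 1 (mod 2).
    So t ≡ 1 (mod 2).
    Then x = 8 + 9·1 = 17, valid modulo lcm(9, 18) = 18: x ≡ 17 (mod 18).
  Combine with x ≡ 7 (mod 14): gcd(18, 14) = 2; 7 - 17 = -10, which IS divisible by 2, so compatible.
    Write x = 17 + 18·t and substitute into x ≡ 7 (mod 14): 18·t ≡ 7 − 17 = -10 (mod 14).
    Divide the congruence (and modulus) by g = 2: 9·t ≡ -5 (mod 7).
    Reduce coefficients mod 7: 2·t ≡ 2 (mod 7).
    The inverse of 2 mod 7 is 4 (since 2·4 = 8 = 1·7 + 1), so t ≡ 4·2 = 8 ≡ 1 (mod 7).
    Then x = 17 + 18·1 = 35, valid modulo lcm(18, 14) = 126: x ≡ 35 (mod 126).
Verify: 35 mod 9 = 8, 35 mod 18 = 17, 35 mod 14 = 7.

x ≡ 35 (mod 126).


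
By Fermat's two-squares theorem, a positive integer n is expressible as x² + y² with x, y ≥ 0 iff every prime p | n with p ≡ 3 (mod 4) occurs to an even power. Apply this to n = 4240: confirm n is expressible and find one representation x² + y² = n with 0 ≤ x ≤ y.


Step 1: Factor n = 4240 = 2^4 · 5 · 53.
Step 2: Check the mod-4 condition on each prime factor: 2 = 2 (special); 5 ≡ 1 (mod 4), exponent 1; 53 ≡ 1 (mod 4), exponent 1.
All primes ≡ 3 (mod 4) appear to even exponent (or don't appear), so by the two-squares theorem n IS expressible as a sum of two squares.
Step 3: Build a representation. Group n = k² · m with k = 4 and m = 5 · 53 = 265 (a product of primes ≡ 1 (mod 4)); a representation of m scales to one of n via (k·x)² + (k·y)² = k²(x² + y²). Each prime p ≡ 1 (mod 4) is itself a sum of two squares; find a² by testing p − a² for a perfect square:
  5: 5 − 1² = 4 = 2² ⇒ 5 = 1² + 2².
  53: 53 − 1² = 52, 53 − 2² = 49 = 7² ⇒ 53 = 2² + 7².
  Combine using the Brahmagupta–Fibonacci identity (a² + b²)(c² + d²) = (ac − bd)² + (ad + bc)² = (ac + bd)² + (ad − bc)²:
  5 · 53 = 265: from (1² + 2²)(2² + 7²), take (1·2 − 2·7, 1·7 + 2·2) = (2 − 14, 7 + 4) = (-12, 11); dropping signs (only squares matter) gives (12, 11); check 12² + 11² = 144 + 121 = 265 ✓.
  Scale by k = 4: (4·12, 4·11) = (48, 44).
Step 4: Order so x ≤ y and verify: 44² + 48² = 1936 + 2304 = 4240 = n. ✓

n = 4240 = 44² + 48² (one valid representation with x ≤ y).


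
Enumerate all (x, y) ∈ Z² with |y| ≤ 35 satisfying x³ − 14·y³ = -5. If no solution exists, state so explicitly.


The equation is x³ - 14y³ = -5. For fixed y, x³ = 14·y³ − 5, so a solution requires the RHS to be a perfect cube.
Strategy: iterate y from -35 to 35, compute RHS = 14·y³ − 5, and check whether it is a (positive or negative) perfect cube.
Check small values of y:
  y = 0: RHS = -5 is not a perfect cube.
  y = 1: RHS = 9 is not a perfect cube.
  y = -1: RHS = -19 is not a perfect cube.
  y = 2: RHS = 107 is not a perfect cube.
  y = -2: RHS = -117 is not a perfect cube.
  y = 3: RHS = 373 is not a perfect cube.
  y = -3: RHS = -383 is not a perfect cube.
Continuing the search up to |y| = 35 finds no solutions either.
No (x, y) in the scanned range satisfies the equation.

No integer solutions with |y| ≤ 35.


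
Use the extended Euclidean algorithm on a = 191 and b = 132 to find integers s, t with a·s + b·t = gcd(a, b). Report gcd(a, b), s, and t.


Euclidean algorithm on (191, 132) — divide until remainder is 0:
  191 = 1 · 132 + 59
  132 = 2 · 59 + 14
  59 = 4 · 14 + 3
  14 = 4 · 3 + 2
  3 = 1 · 2 + 1
  2 = 2 · 1 + 0
gcd(191, 132) = 1.
Track Bezout coefficients alongside the remainders: start with r₀ = 191 = a·1 + b·0 (s = 1, t = 0) and r₁ = 132 = a·0 + b·1 (s = 0, t = 1); each new remainder r_{k+1} = r_{k-1} − q_k·r_k inherits s_{k+1} = s_{k-1} − q_k·s_k, t_{k+1} = t_{k-1} − q_k·t_k, so r_k = a·s_k + b·t_k at every step:
  q = 1: r = 59, s = 1 − 1·0 = 1, t = 0 − 1·1 = -1  (check: 191·1 + 132·(-1) = 59)
  q = 2: r = 14, s = 0 − 2·1 = -2, t = 1 − 2·(-1) = 3  (check: 191·(-2) + 132·3 = 14)
  q = 4: r = 3, s = 1 − 4·(-2) = 9, t = -1 − 4·3 = -13  (check: 191·9 + 132·(-13) = 3)
  q = 4: r = 2, s = -2 − 4·9 = -38, t = 3 − 4·(-13) = 55  (check: 191·(-38) + 132·55 = 2)
  q = 1: r = 1, s = 9 − 1·(-38) = 47, t = -13 − 1·55 = -68  (check: 191·47 + 132·(-68) = 1)
The row with r = 1 (the gcd) gives the Bezout coefficients s = 47, t = -68.
Result: 191 · (47) + 132 · (-68) = 1.

gcd(191, 132) = 1; s = 47, t = -68 (check: 191·47 + 132·(-68) = 1).


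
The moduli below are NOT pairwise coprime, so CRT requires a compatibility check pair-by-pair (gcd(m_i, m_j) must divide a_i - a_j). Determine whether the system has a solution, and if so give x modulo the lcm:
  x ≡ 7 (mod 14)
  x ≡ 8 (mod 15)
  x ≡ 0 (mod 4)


Moduli 14, 15, 4 are not pairwise coprime, so CRT works modulo lcm(m_i) when all pairwise compatibility conditions hold.
Pairwise compatibility: gcd(m_i, m_j) must divide a_i - a_j for every pair.
Merge one congruence at a time:
  Start: x ≡ 7 (mod 14).
  Combine with x ≡ 8 (mod 15): gcd(14, 15) = 1; 8 - 7 = 1, which IS divisible by 1, so compatible.
    Write x = 7 + 14·t and substitute into x ≡ 8 (mod 15): 14·t ≡ 8 − 7 = 1 (mod 15).
    The inverse of 14 mod 15 is 14 (since 14·14 = 196 = 13·15 + 1), so t ≡ 14·1 = 14 ≡ 14 (mod 15).
    Then x = 7 + 14·14 = 203, valid modulo lcm(14, 15) = 210: x ≡ 203 (mod 210).
  Combine with x ≡ 0 (mod 4): gcd(210, 4) = 2, and 0 - 203 = -203 is NOT divisible by 2.
    ⇒ system is inconsistent (no integer solution).

No solution (the system is inconsistent).


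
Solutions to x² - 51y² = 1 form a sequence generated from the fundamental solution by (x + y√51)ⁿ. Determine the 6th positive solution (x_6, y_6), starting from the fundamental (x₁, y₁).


Step 1: Find the fundamental solution (x₁, y₁) of x² - 51y² = 1.
  Expand √51 as a continued fraction. a₀ = ⌊√51⌋ = 7; iterate m_{k+1} = d_k·a_k − m_k, d_{k+1} = (51 − m_{k+1}²)/d_k, a_{k+1} = ⌊(a₀ + m_{k+1})/d_{k+1}⌋ (starting m₀ = 0, d₀ = 1), with convergents p_k = a_k·p_{k-1} + p_{k-2}, q_k = a_k·q_{k-1} + q_{k-2} (p₋₁ = 1, q₋₁ = 0):
  k = 0: a₀ = 7; p₀/q₀ = 7/1; p₀² − 51·q₀² = 49 − 51 = -2.
  k = 1: m = 7, d = 2, a = ⌊(7 + 7)/2⌋ = 7; p/q = (7·7 + 1)/(7·1 + 0) = 50/7; p² − 51·q² = 2500 − 2499 = 1.
  The first convergent with p² − 51·q² = 1 gives the fundamental solution (x₁, y₁) = (50, 7).
Step 2: Apply the recurrence (x_{n+1}, y_{n+1}) = (x₁x_n + 51y₁y_n, x₁y_n + y₁x_n) repeatedly.
  From (x_1, y_1) = (50, 7): x_2 = 50·50 + 51·7·7 = 4999; y_2 = 50·7 + 7·50 = 700.
  From (x_2, y_2) = (4999, 700): x_3 = 50·4999 + 51·7·700 = 499850; y_3 = 50·700 + 7·4999 = 69993.
  From (x_3, y_3) = (499850, 69993): x_4 = 50·499850 + 51·7·69993 = 49980001; y_4 = 50·69993 + 7·499850 = 6998600.
  From (x_4, y_4) = (49980001, 6998600): x_5 = 50·49980001 + 51·7·6998600 = 4997500250; y_5 = 50·6998600 + 7·49980001 = 699790007.
  From (x_5, y_5) = (4997500250, 699790007): x_6 = 50·4997500250 + 51·7·699790007 = 499700044999; y_6 = 50·699790007 + 7·4997500250 = 69972002100.
Step 3: Verify x_6² - 51·y_6² = 249700134972002624910001 - 249700134972002624910000 = 1 (should be 1). ✓

(x_1, y_1) = (50, 7); (x_6, y_6) = (499700044999, 69972002100).


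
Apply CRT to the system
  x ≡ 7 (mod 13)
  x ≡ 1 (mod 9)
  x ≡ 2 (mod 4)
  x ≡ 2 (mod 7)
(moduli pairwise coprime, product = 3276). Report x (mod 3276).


Product of moduli M = 13 · 9 · 4 · 7 = 3276.
Merge one congruence at a time:
  Start: x ≡ 7 (mod 13).
  Combine with x ≡ 1 (mod 9); new modulus lcm = 117.
    Write x = 7 + 13·t and substitute into x ≡ 1 (mod 9): 13·t ≡ 1 − 7 = -6 (mod 9).
    Reduce coefficients mod 9: 4·t ≡ 3 (mod 9).
    The inverse of 4 mod 9 is 7 (since 4·7 = 28 = 3·9 + 1), so t ≡ 7·3 = 21 ≡ 3 (mod 9).
    Then x = 7 + 13·3 = 46, valid modulo lcm(13, 9) = 117: x ≡ 46 (mod 117).
  Combine with x ≡ 2 (mod 4); new modulus lcm = 468.
    Write x = 46 + 117·t and substitute into x ≡ 2 (mod 4): 117·t ≡ 2 − 46 = -44 (mod 4).
    Reduce coefficients mod 4: 1·t ≡ 0 (mod 4).
    So t ≡ 0 (mod 4).
    Then x = 46 + 117·0 = 46, valid modulo lcm(117, 4) = 468: x ≡ 46 (mod 468).
  Combine with x ≡ 2 (mod 7); new modulus lcm = 3276.
    Write x = 46 + 468·t and substitute into x ≡ 2 (mod 7): 468·t ≡ 2 − 46 = -44 (mod 7).
    Reduce coefficients mod 7: 6·t ≡ 5 (mod 7).
    The inverse of 6 mod 7 is 6 (since 6·6 = 36 = 5·7 + 1), so t ≡ 6·5 = 30 ≡ 2 (mod 7).
    Then x = 46 + 468·2 = 982, valid modulo lcm(468, 7) = 3276: x ≡ 982 (mod 3276).
Verify against each original: 982 mod 13 = 7, 982 mod 9 = 1, 982 mod 4 = 2, 982 mod 7 = 2.

x ≡ 982 (mod 3276).


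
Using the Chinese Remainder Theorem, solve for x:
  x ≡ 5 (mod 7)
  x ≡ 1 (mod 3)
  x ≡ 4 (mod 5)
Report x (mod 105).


Moduli 7, 3, 5 are pairwise coprime; by CRT there is a unique solution modulo M = 7 · 3 · 5 = 105.
Solve pairwise, accumulating the modulus:
  Start with x ≡ 5 (mod 7).
  Combine with x ≡ 1 (mod 3): since gcd(7, 3) = 1, we get a unique residue mod 21.
    Write x = 5 + 7·t and substitute into x ≡ 1 (mod 3): 7·t ≡ 1 − 5 = -4 (mod 3).
    Reduce coefficients mod 3: 1·t ≡ 2 (mod 3).
    So t ≡ 2 (mod 3).
    Then x = 5 + 7·2 = 19, valid modulo lcm(7, 3) = 21: x ≡ 19 (mod 21).
  Combine with x ≡ 4 (mod 5): since gcd(21, 5) = 1, we get a unique residue mod 105.
    Write x = 19 + 21·t and substitute into x ≡ 4 (mod 5): 21·t ≡ 4 − 19 = -15 (mod 5).
    Reduce coefficients mod 5: 1·t ≡ 0 (mod 5).
    So t ≡ 0 (mod 5).
    Then x = 19 + 21·0 = 19, valid modulo lcm(21, 5) = 105: x ≡ 19 (mod 105).
Verify: 19 mod 7 = 5 ✓, 19 mod 3 = 1 ✓, 19 mod 5 = 4 ✓.

x ≡ 19 (mod 105).


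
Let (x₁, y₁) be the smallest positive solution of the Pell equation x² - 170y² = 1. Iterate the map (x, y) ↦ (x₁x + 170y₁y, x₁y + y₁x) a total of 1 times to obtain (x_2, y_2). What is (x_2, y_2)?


Step 1: Find the fundamental solution (x₁, y₁) of x² - 170y² = 1.
  Expand √170 as a continued fraction. a₀ = ⌊√170⌋ = 13; iterate m_{k+1} = d_k·a_k − m_k, d_{k+1} = (170 − m_{k+1}²)/d_k, a_{k+1} = ⌊(a₀ + m_{k+1})/d_{k+1}⌋ (starting m₀ = 0, d₀ = 1), with convergents p_k = a_k·p_{k-1} + p_{k-2}, q_k = a_k·q_{k-1} + q_{k-2} (p₋₁ = 1, q₋₁ = 0):
  k = 0: a₀ = 13; p₀/q₀ = 13/1; p₀² − 170·q₀² = 169 − 170 = -1.
  k = 1: m = 13, d = 1, a = ⌊(13 + 13)/1⌋ = 26; p/q = (26·13 + 1)/(26·1 + 0) = 339/26; p² − 170·q² = 114921 − 114920 = 1.
  The first convergent with p² − 170·q² = 1 gives the fundamental solution (x₁, y₁) = (339, 26).
Step 2: Apply the recurrence (x_{n+1}, y_{n+1}) = (x₁x_n + 170y₁y_n, x₁y_n + y₁x_n) repeatedly.
  From (x_1, y_1) = (339, 26): x_2 = 339·339 + 170·26·26 = 229841; y_2 = 339·26 + 26·339 = 17628.
Step 3: Verify x_2² - 170·y_2² = 52826885281 - 52826885280 = 1 (should be 1). ✓

(x_1, y_1) = (339, 26); (x_2, y_2) = (229841, 17628).


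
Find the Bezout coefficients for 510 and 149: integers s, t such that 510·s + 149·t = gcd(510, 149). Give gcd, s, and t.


Euclidean algorithm on (510, 149) — divide until remainder is 0:
  510 = 3 · 149 + 63
  149 = 2 · 63 + 23
  63 = 2 · 23 + 17
  23 = 1 · 17 + 6
  17 = 2 · 6 + 5
  6 = 1 · 5 + 1
  5 = 5 · 1 + 0
gcd(510, 149) = 1.
Track Bezout coefficients alongside the remainders: start with r₀ = 510 = a·1 + b·0 (s = 1, t = 0) and r₁ = 149 = a·0 + b·1 (s = 0, t = 1); each new remainder r_{k+1} = r_{k-1} − q_k·r_k inherits s_{k+1} = s_{k-1} − q_k·s_k, t_{k+1} = t_{k-1} − q_k·t_k, so r_k = a·s_k + b·t_k at every step:
  q = 3: r = 63, s = 1 − 3·0 = 1, t = 0 − 3·1 = -3  (check: 510·1 + 149·(-3) = 63)
  q = 2: r = 23, s = 0 − 2·1 = -2, t = 1 − 2·(-3) = 7  (check: 510·(-2) + 149·7 = 23)
  q = 2: r = 17, s = 1 − 2·(-2) = 5, t = -3 − 2·7 = -17  (check: 510·5 + 149·(-17) = 17)
  q = 1: r = 6, s = -2 − 1·5 = -7, t = 7 − 1·(-17) = 24  (check: 510·(-7) + 149·24 = 6)
  q = 2: r = 5, s = 5 − 2·(-7) = 19, t = -17 − 2·24 = -65  (check: 510·19 + 149·(-65) = 5)
  q = 1: r = 1, s = -7 − 1·19 = -26, t = 24 − 1·(-65) = 89  (check: 510·(-26) + 149·89 = 1)
The row with r = 1 (the gcd) gives the Bezout coefficients s = -26, t = 89.
Result: 510 · (-26) + 149 · (89) = 1.

gcd(510, 149) = 1; s = -26, t = 89 (check: 510·(-26) + 149·89 = 1).


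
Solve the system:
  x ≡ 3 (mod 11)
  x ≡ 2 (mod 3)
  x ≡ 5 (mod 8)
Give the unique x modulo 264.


Moduli 11, 3, 8 are pairwise coprime; by CRT there is a unique solution modulo M = 11 · 3 · 8 = 264.
Solve pairwise, accumulating the modulus:
  Start with x ≡ 3 (mod 11).
  Combine with x ≡ 2 (mod 3): since gcd(11, 3) = 1, we get a unique residue mod 33.
    Write x = 3 + 11·t and substitute into x ≡ 2 (mod 3): 11·t ≡ 2 − 3 = -1 (mod 3).
    Reduce coefficients mod 3: 2·t ≡ 2 (mod 3).
    The inverse of 2 mod 3 is 2 (since 2·2 = 4 = 1·3 + 1), so t ≡ 2·2 = 4 ≡ 1 (mod 3).
    Then x = 3 + 11·1 = 14, valid modulo lcm(11, 3) = 33: x ≡ 14 (mod 33).
  Combine with x ≡ 5 (mod 8): since gcd(33, 8) = 1, we get a unique residue mod 264.
    Write x = 14 + 33·t and substitute into x ≡ 5 (mod 8): 33·t ≡ 5 − 14 = -9 (mod 8).
    Reduce coefficients mod 8: 1·t ≡ 7 (mod 8).
    So t ≡ 7 (mod 8).
    Then x = 14 + 33·7 = 245, valid modulo lcm(33, 8) = 264: x ≡ 245 (mod 264).
Verify: 245 mod 11 = 3 ✓, 245 mod 3 = 2 ✓, 245 mod 8 = 5 ✓.

x ≡ 245 (mod 264).


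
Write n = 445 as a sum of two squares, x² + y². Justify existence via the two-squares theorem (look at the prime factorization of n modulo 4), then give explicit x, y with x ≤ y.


Step 1: Factor n = 445 = 5 · 89.
Step 2: Check the mod-4 condition on each prime factor: 5 ≡ 1 (mod 4), exponent 1; 89 ≡ 1 (mod 4), exponent 1.
All primes ≡ 3 (mod 4) appear to even exponent (or don't appear), so by the two-squares theorem n IS expressible as a sum of two squares.
Step 3: Build a representation. Here n = 5 · 89 is a product of primes ≡ 1 (mod 4). Each prime p ≡ 1 (mod 4) is itself a sum of two squares; find a² by testing p − a² for a perfect square:
  5: 5 − 1² = 4 = 2² ⇒ 5 = 1² + 2².
  89: 89 − 1² = 88, 89 − 2² = 85, 89 − 3² = 80, 89 − 4² = 73, 89 − 5² = 64 = 8² ⇒ 89 = 5² + 8².
  Combine using the Brahmagupta–Fibonacci identity (a² + b²)(c² + d²) = (ac − bd)² + (ad + bc)² = (ac + bd)² + (ad − bc)²:
  5 · 89 = 445: from (1² + 2²)(5² + 8²), take (1·5 − 2·8, 1·8 + 2·5) = (5 − 16, 8 + 10) = (-11, 18); dropping signs (only squares matter) gives (11, 18); check 11² + 18² = 121 + 324 = 445 ✓.
Step 4: Order so x ≤ y and verify: 11² + 18² = 121 + 324 = 445 = n. ✓

n = 445 = 11² + 18² (one valid representation with x ≤ y).


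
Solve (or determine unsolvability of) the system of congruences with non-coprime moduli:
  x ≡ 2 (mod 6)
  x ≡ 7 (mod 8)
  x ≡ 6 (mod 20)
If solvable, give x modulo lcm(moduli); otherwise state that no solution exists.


Moduli 6, 8, 20 are not pairwise coprime, so CRT works modulo lcm(m_i) when all pairwise compatibility conditions hold.
Pairwise compatibility: gcd(m_i, m_j) must divide a_i - a_j for every pair.
Merge one congruence at a time:
  Start: x ≡ 2 (mod 6).
  Combine with x ≡ 7 (mod 8): gcd(6, 8) = 2, and 7 - 2 = 5 is NOT divisible by 2.
    ⇒ system is inconsistent (no integer solution).

No solution (the system is inconsistent).


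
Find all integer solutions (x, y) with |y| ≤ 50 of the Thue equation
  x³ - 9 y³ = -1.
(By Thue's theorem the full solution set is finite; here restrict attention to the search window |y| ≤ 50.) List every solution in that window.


The equation is x³ - 9y³ = -1. For fixed y, x³ = 9·y³ − 1, so a solution requires the RHS to be a perfect cube.
Strategy: iterate y from -50 to 50, compute RHS = 9·y³ − 1, and check whether it is a (positive or negative) perfect cube.
Check small values of y:
  y = 0: RHS = -1 = (-1)³ ⇒ x = -1 works.
  y = 1: RHS = 8 = (2)³ ⇒ x = 2 works.
  y = -1: RHS = -10 is not a perfect cube.
  y = 2: RHS = 71 is not a perfect cube.
  y = -2: RHS = -73 is not a perfect cube.
  y = 3: RHS = 242 is not a perfect cube.
  y = -3: RHS = -244 is not a perfect cube.
Continuing the search up to |y| = 50 finds no further solutions beyond those listed.
Collected solutions: (-1, 0), (2, 1).

Solutions (with |y| ≤ 50): (-1, 0), (2, 1).


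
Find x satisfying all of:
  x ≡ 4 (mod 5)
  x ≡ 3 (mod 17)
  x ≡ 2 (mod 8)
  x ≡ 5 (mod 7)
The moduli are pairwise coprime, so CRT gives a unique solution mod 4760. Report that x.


Product of moduli M = 5 · 17 · 8 · 7 = 4760.
Merge one congruence at a time:
  Start: x ≡ 4 (mod 5).
  Combine with x ≡ 3 (mod 17); new modulus lcm = 85.
    Write x = 4 + 5·t and substitute into x ≡ 3 (mod 17): 5·t ≡ 3 − 4 = -1 (mod 17).
    Reduce coefficients mod 17: 5·t ≡ 16 (mod 17).
    The inverse of 5 mod 17 is 7 (since 5·7 = 35 = 2·17 + 1), so t ≡ 7·16 = 112 ≡ 10 (mod 17).
    Then x = 4 + 5·10 = 54, valid modulo lcm(5, 17) = 85: x ≡ 54 (mod 85).
  Combine with x ≡ 2 (mod 8); new modulus lcm = 680.
    Write x = 54 + 85·t and substitute into x ≡ 2 (mod 8): 85·t ≡ 2 − 54 = -52 (mod 8).
    Reduce coefficients mod 8: 5·t ≡ 4 (mod 8).
    The inverse of 5 mod 8 is 5 (since 5·5 = 25 = 3·8 + 1), so t ≡ 5·4 = 20 ≡ 4 (mod 8).
    Then x = 54 + 85·4 = 394, valid modulo lcm(85, 8) = 680: x ≡ 394 (mod 680).
  Combine with x ≡ 5 (mod 7); new modulus lcm = 4760.
    Write x = 394 + 680·t and substitute into x ≡ 5 (mod 7): 680·t ≡ 5 − 394 = -389 (mod 7).
    Reduce coefficients mod 7: 1·t ≡ 3 (mod 7).
    So t ≡ 3 (mod 7).
    Then x = 394 + 680·3 = 2434, valid modulo lcm(680, 7) = 4760: x ≡ 2434 (mod 4760).
Verify against each original: 2434 mod 5 = 4, 2434 mod 17 = 3, 2434 mod 8 = 2, 2434 mod 7 = 5.

x ≡ 2434 (mod 4760).


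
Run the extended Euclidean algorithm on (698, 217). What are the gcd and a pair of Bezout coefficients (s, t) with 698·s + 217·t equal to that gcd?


Euclidean algorithm on (698, 217) — divide until remainder is 0:
  698 = 3 · 217 + 47
  217 = 4 · 47 + 29
  47 = 1 · 29 + 18
  29 = 1 · 18 + 11
  18 = 1 · 11 + 7
  11 = 1 · 7 + 4
  7 = 1 · 4 + 3
  4 = 1 · 3 + 1
  3 = 3 · 1 + 0
gcd(698, 217) = 1.
Track Bezout coefficients alongside the remainders: start with r₀ = 698 = a·1 + b·0 (s = 1, t = 0) and r₁ = 217 = a·0 + b·1 (s = 0, t = 1); each new remainder r_{k+1} = r_{k-1} − q_k·r_k inherits s_{k+1} = s_{k-1} − q_k·s_k, t_{k+1} = t_{k-1} − q_k·t_k, so r_k = a·s_k + b·t_k at every step:
  q = 3: r = 47, s = 1 − 3·0 = 1, t = 0 − 3·1 = -3  (check: 698·1 + 217·(-3) = 47)
  q = 4: r = 29, s = 0 − 4·1 = -4, t = 1 − 4·(-3) = 13  (check: 698·(-4) + 217·13 = 29)
  q = 1: r = 18, s = 1 − 1·(-4) = 5, t = -3 − 1·13 = -16  (check: 698·5 + 217·(-16) = 18)
  q = 1: r = 11, s = -4 − 1·5 = -9, t = 13 − 1·(-16) = 29  (check: 698·(-9) + 217·29 = 11)
  q = 1: r = 7, s = 5 − 1·(-9) = 14, t = -16 − 1·29 = -45  (check: 698·14 + 217·(-45) = 7)
  q = 1: r = 4, s = -9 − 1·14 = -23, t = 29 − 1·(-45) = 74  (check: 698·(-23) + 217·74 = 4)
  q = 1: r = 3, s = 14 − 1·(-23) = 37, t = -45 − 1·74 = -119  (check: 698·37 + 217·(-119) = 3)
  q = 1: r = 1, s = -23 − 1·37 = -60, t = 74 − 1·(-119) = 193  (check: 698·(-60) + 217·193 = 1)
The row with r = 1 (the gcd) gives the Bezout coefficients s = -60, t = 193.
Result: 698 · (-60) + 217 · (193) = 1.

gcd(698, 217) = 1; s = -60, t = 193 (check: 698·(-60) + 217·193 = 1).


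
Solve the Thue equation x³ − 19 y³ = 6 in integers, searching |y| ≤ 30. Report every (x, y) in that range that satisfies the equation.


The equation is x³ - 19y³ = 6. For fixed y, x³ = 19·y³ + 6, so a solution requires the RHS to be a perfect cube.
Strategy: iterate y from -30 to 30, compute RHS = 19·y³ + 6, and check whether it is a (positive or negative) perfect cube.
Check small values of y:
  y = 0: RHS = 6 is not a perfect cube.
  y = 1: RHS = 25 is not a perfect cube.
  y = -1: RHS = -13 is not a perfect cube.
  y = 2: RHS = 158 is not a perfect cube.
  y = -2: RHS = -146 is not a perfect cube.
  y = 3: RHS = 519 is not a perfect cube.
  y = -3: RHS = -507 is not a perfect cube.
Continuing the search up to |y| = 30 finds no solutions either.
No (x, y) in the scanned range satisfies the equation.

No integer solutions with |y| ≤ 30.


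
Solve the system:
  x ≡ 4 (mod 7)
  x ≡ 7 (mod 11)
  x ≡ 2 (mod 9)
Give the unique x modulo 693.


Moduli 7, 11, 9 are pairwise coprime; by CRT there is a unique solution modulo M = 7 · 11 · 9 = 693.
Solve pairwise, accumulating the modulus:
  Start with x ≡ 4 (mod 7).
  Combine with x ≡ 7 (mod 11): since gcd(7, 11) = 1, we get a unique residue mod 77.
    Write x = 4 + 7·t and substitute into x ≡ 7 (mod 11): 7·t ≡ 7 − 4 = 3 (mod 11).
    The inverse of 7 mod 11 is 8 (since 7·8 = 56 = 5·11 + 1), so t ≡ 8·3 = 24 ≡ 2 (mod 11).
    Then x = 4 + 7·2 = 18, valid modulo lcm(7, 11) = 77: x ≡ 18 (mod 77).
  Combine with x ≡ 2 (mod 9): since gcd(77, 9) = 1, we get a unique residue mod 693.
    Write x = 18 + 77·t and substitute into x ≡ 2 (mod 9): 77·t ≡ 2 − 18 = -16 (mod 9).
    Reduce coefficients mod 9: 5·t ≡ 2 (mod 9).
    The inverse of 5 mod 9 is 2 (since 5·2 = 10 = 1·9 + 1), so t ≡ 2·2 = 4 ≡ 4 (mod 9).
    Then x = 18 + 77·4 = 326, valid modulo lcm(77, 9) = 693: x ≡ 326 (mod 693).
Verify: 326 mod 7 = 4 ✓, 326 mod 11 = 7 ✓, 326 mod 9 = 2 ✓.

x ≡ 326 (mod 693).


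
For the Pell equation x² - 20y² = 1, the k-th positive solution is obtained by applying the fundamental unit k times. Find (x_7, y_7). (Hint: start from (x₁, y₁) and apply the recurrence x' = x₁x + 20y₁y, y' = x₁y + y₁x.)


Step 1: Find the fundamental solution (x₁, y₁) of x² - 20y² = 1.
  Expand √20 as a continued fraction. a₀ = ⌊√20⌋ = 4; iterate m_{k+1} = d_k·a_k − m_k, d_{k+1} = (20 − m_{k+1}²)/d_k, a_{k+1} = ⌊(a₀ + m_{k+1})/d_{k+1}⌋ (starting m₀ = 0, d₀ = 1), with convergents p_k = a_k·p_{k-1} + p_{k-2}, q_k = a_k·q_{k-1} + q_{k-2} (p₋₁ = 1, q₋₁ = 0):
  k = 0: a₀ = 4; p₀/q₀ = 4/1; p₀² − 20·q₀² = 16 − 20 = -4.
  k = 1: m = 4, d = 4, a = ⌊(4 + 4)/4⌋ = 2; p/q = (2·4 + 1)/(2·1 + 0) = 9/2; p² − 20·q² = 81 − 80 = 1.
  The first convergent with p² − 20·q² = 1 gives the fundamental solution (x₁, y₁) = (9, 2).
Step 2: Apply the recurrence (x_{n+1}, y_{n+1}) = (x₁x_n + 20y₁y_n, x₁y_n + y₁x_n) repeatedly.
  From (x_1, y_1) = (9, 2): x_2 = 9·9 + 20·2·2 = 161; y_2 = 9·2 + 2·9 = 36.
  From (x_2, y_2) = (161, 36): x_3 = 9·161 + 20·2·36 = 2889; y_3 = 9·36 + 2·161 = 646.
  From (x_3, y_3) = (2889, 646): x_4 = 9·2889 + 20·2·646 = 51841; y_4 = 9·646 + 2·2889 = 11592.
  From (x_4, y_4) = (51841, 11592): x_5 = 9·51841 + 20·2·11592 = 930249; y_5 = 9·11592 + 2·51841 = 208010.
  From (x_5, y_5) = (930249, 208010): x_6 = 9·930249 + 20·2·208010 = 16692641; y_6 = 9·208010 + 2·930249 = 3732588.
  From (x_6, y_6) = (16692641, 3732588): x_7 = 9·16692641 + 20·2·3732588 = 299537289; y_7 = 9·3732588 + 2·16692641 = 66978574.
Step 3: Verify x_7² - 20·y_7² = 89722587501469521 - 89722587501469520 = 1 (should be 1). ✓

(x_1, y_1) = (9, 2); (x_7, y_7) = (299537289, 66978574).


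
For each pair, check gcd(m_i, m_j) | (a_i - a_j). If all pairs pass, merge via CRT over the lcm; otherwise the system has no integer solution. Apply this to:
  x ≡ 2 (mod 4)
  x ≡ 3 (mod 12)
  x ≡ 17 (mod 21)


Moduli 4, 12, 21 are not pairwise coprime, so CRT works modulo lcm(m_i) when all pairwise compatibility conditions hold.
Pairwise compatibility: gcd(m_i, m_j) must divide a_i - a_j for every pair.
Merge one congruence at a time:
  Start: x ≡ 2 (mod 4).
  Combine with x ≡ 3 (mod 12): gcd(4, 12) = 4, and 3 - 2 = 1 is NOT divisible by 4.
    ⇒ system is inconsistent (no integer solution).

No solution (the system is inconsistent).


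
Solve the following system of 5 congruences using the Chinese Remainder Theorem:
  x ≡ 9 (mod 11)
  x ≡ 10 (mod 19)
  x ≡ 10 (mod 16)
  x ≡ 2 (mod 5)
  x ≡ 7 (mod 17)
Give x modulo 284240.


Product of moduli M = 11 · 19 · 16 · 5 · 17 = 284240.
Merge one congruence at a time:
  Start: x ≡ 9 (mod 11).
  Combine with x ≡ 10 (mod 19); new modulus lcm = 209.
    Write x = 9 + 11·t and substitute into x ≡ 10 (mod 19): 11·t ≡ 10 − 9 = 1 (mod 19).
    The inverse of 11 mod 19 is 7 (since 11·7 = 77 = 4·19 + 1), so t ≡ 7·1 = 7 ≡ 7 (mod 19).
    Then x = 9 + 11·7 = 86, valid modulo lcm(11, 19) = 209: x ≡ 86 (mod 209).
  Combine with x ≡ 10 (mod 16); new modulus lcm = 3344.
    Write x = 86 + 209·t and substitute into x ≡ 10 (mod 16): 209·t ≡ 10 − 86 = -76 (mod 16).
    Reduce coefficients mod 16: 1·t ≡ 4 (mod 16).
    So t ≡ 4 (mod 16).
    Then x = 86 + 209·4 = 922, valid modulo lcm(209, 16) = 3344: x ≡ 922 (mod 3344).
  Combine with x ≡ 2 (mod 5); new modulus lcm = 16720.
    Write x = 922 + 3344·t and substitute into x ≡ 2 (mod 5): 3344·t ≡ 2 − 922 = -920 (mod 5).
    Reduce coefficients mod 5: 4·t ≡ 0 (mod 5).
    The inverse of 4 mod 5 is 4 (since 4·4 = 16 = 3·5 + 1), so t ≡ 4·0 = 0 ≡ 0 (mod 5).
    Then x = 922 + 3344·0 = 922, valid modulo lcm(3344, 5) = 16720: x ≡ 922 (mod 16720).
  Combine with x ≡ 7 (mod 17); new modulus lcm = 284240.
    Write x = 922 + 16720·t and substitute into x ≡ 7 (mod 17): 16720·t ≡ 7 − 922 = -915 (mod 17).
    Reduce coefficients mod 17: 9·t ≡ 3 (mod 17).
    The inverse of 9 mod 17 is 2 (since 9·2 = 18 = 1·17 + 1), so t ≡ 2·3 = 6 ≡ 6 (mod 17).
    Then x = 922 + 16720·6 = 101242, valid modulo lcm(16720, 17) = 284240: x ≡ 101242 (mod 284240).
Verify against each original: 101242 mod 11 = 9, 101242 mod 19 = 10, 101242 mod 16 = 10, 101242 mod 5 = 2, 101242 mod 17 = 7.

x ≡ 101242 (mod 284240).


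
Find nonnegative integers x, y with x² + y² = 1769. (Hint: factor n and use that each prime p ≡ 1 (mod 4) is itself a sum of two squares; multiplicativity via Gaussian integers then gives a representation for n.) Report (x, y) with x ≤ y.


Step 1: Factor n = 1769 = 29 · 61.
Step 2: Check the mod-4 condition on each prime factor: 29 ≡ 1 (mod 4), exponent 1; 61 ≡ 1 (mod 4), exponent 1.
All primes ≡ 3 (mod 4) appear to even exponent (or don't appear), so by the two-squares theorem n IS expressible as a sum of two squares.
Step 3: Build a representation. Here n = 29 · 61 is a product of primes ≡ 1 (mod 4). Each prime p ≡ 1 (mod 4) is itself a sum of two squares; find a² by testing p − a² for a perfect square:
  29: 29 − 1² = 28, 29 − 2² = 25 = 5² ⇒ 29 = 2² + 5².
  61: 61 − 1² = 60, 61 − 2² = 57, 61 − 3² = 52, 61 − 4² = 45, 61 − 5² = 36 = 6² ⇒ 61 = 5² + 6².
  Combine using the Brahmagupta–Fibonacci identity (a² + b²)(c² + d²) = (ac − bd)² + (ad + bc)² = (ac + bd)² + (ad − bc)²:
  29 · 61 = 1769: from (2² + 5²)(5² + 6²), take (2·5 − 5·6, 2·6 + 5·5) = (10 − 30, 12 + 25) = (-20, 37); dropping signs (only squares matter) gives (20, 37); check 20² + 37² = 400 + 1369 = 1769 ✓.
Step 4: Order so x ≤ y and verify: 20² + 37² = 400 + 1369 = 1769 = n. ✓

n = 1769 = 20² + 37² (one valid representation with x ≤ y).


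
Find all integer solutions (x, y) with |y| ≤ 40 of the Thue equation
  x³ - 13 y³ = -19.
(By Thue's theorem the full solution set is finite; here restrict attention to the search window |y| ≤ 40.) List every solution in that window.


The equation is x³ - 13y³ = -19. For fixed y, x³ = 13·y³ − 19, so a solution requires the RHS to be a perfect cube.
Strategy: iterate y from -40 to 40, compute RHS = 13·y³ − 19, and check whether it is a (positive or negative) perfect cube.
Check small values of y:
  y = 0: RHS = -19 is not a perfect cube.
  y = 1: RHS = -6 is not a perfect cube.
  y = -1: RHS = -32 is not a perfect cube.
  y = 2: RHS = 85 is not a perfect cube.
  y = -2: RHS = -123 is not a perfect cube.
  y = 3: RHS = 332 is not a perfect cube.
  y = -3: RHS = -370 is not a perfect cube.
Continuing the search up to |y| = 40 finds no solutions either.
No (x, y) in the scanned range satisfies the equation.

No integer solutions with |y| ≤ 40.
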